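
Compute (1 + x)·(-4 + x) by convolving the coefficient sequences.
Ascending coefficients: a = [1, 1], b = [-4, 1]. c[0] = 1×-4 = -4; c[1] = 1×1 + 1×-4 = -3; c[2] = 1×1 = 1. Result coefficients: [-4, -3, 1] → -4 - 3x + x^2

-4 - 3x + x^2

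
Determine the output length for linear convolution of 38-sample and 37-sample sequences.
Linear/full convolution length: m + n - 1 = 38 + 37 - 1 = 74

74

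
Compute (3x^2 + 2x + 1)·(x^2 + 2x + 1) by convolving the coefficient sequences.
Ascending coefficients: a = [1, 2, 3], b = [1, 2, 1]. c[0] = 1×1 = 1; c[1] = 1×2 + 2×1 = 4; c[2] = 1×1 + 2×2 + 3×1 = 8; c[3] = 2×1 + 3×2 = 8; c[4] = 3×1 = 3. Result coefficients: [1, 4, 8, 8, 3] → 3x^4 + 8x^3 + 8x^2 + 4x + 1

3x^4 + 8x^3 + 8x^2 + 4x + 1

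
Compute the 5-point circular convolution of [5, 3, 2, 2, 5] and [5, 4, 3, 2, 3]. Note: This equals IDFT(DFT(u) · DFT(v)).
Either evaluate y[k] = Σ_j u[j]·v[(k-j) mod 5] directly, or use IDFT(DFT(u) · DFT(v)). y[0] = 5×5 + 3×3 + 2×2 + 2×3 + 5×4 = 64; y[1] = 5×4 + 3×5 + 2×3 + 2×2 + 5×3 = 60; y[2] = 5×3 + 3×4 + 2×5 + 2×3 + 5×2 = 53; y[3] = 5×2 + 3×3 + 2×4 + 2×5 + 5×3 = 52; y[4] = 5×3 + 3×2 + 2×3 + 2×4 + 5×5 = 60. Result: [64, 60, 53, 52, 60]

[64, 60, 53, 52, 60]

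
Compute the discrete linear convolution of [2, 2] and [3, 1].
y[0] = 2×3 = 6; y[1] = 2×1 + 2×3 = 8; y[2] = 2×1 = 2

[6, 8, 2]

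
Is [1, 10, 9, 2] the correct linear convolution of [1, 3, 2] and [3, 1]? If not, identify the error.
Recompute linear convolution of [1, 3, 2] and [3, 1]: y[0] = 1×3 = 3; y[1] = 1×1 + 3×3 = 10; y[2] = 3×1 + 2×3 = 9; y[3] = 2×1 = 2 → [3, 10, 9, 2]. Compare to given [1, 10, 9, 2]: they differ at index 0: given 1, correct 3, so answer: No

No. Error at index 0: given 1, correct 3.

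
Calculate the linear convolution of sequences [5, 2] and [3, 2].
y[0] = 5×3 = 15; y[1] = 5×2 + 2×3 = 16; y[2] = 2×2 = 4

[15, 16, 4]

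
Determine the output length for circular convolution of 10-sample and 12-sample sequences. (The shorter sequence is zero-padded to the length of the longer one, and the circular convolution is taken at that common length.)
Circular convolution (zero-padding the shorter input) has length max(m, n) = max(10, 12) = 12

12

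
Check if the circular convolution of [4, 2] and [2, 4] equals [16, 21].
Recompute circular convolution of [4, 2] and [2, 4]: y[0] = 4×2 + 2×4 = 16; y[1] = 4×4 + 2×2 = 20 → [16, 20]. Compare to given [16, 21]: they differ at index 1: given 21, correct 20, so answer: No

No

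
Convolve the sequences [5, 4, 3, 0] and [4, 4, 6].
y[0] = 5×4 = 20; y[1] = 5×4 + 4×4 = 36; y[2] = 5×6 + 4×4 + 3×4 = 58; y[3] = 4×6 + 3×4 + 0×4 = 36; y[4] = 3×6 + 0×4 = 18; y[5] = 0×6 = 0

[20, 36, 58, 36, 18, 0]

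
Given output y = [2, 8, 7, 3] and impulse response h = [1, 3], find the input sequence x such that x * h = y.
Deconvolve y=[2, 8, 7, 3] by h=[1, 3]. Since h[0]=1, solve forward: x[0] = y[0] / 1 = 2; x[1] = (y[1] - 2×3) / 1 = 2; x[2] = (y[2] - 2×3) / 1 = 1. So x = [2, 2, 1]. Check by forward convolution: y[0] = 2×1 = 2; y[1] = 2×3 + 2×1 = 8; y[2] = 2×3 + 1×1 = 7; y[3] = 1×3 = 3

[2, 2, 1]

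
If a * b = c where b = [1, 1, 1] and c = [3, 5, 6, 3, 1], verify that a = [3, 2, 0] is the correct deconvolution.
Forward-compute [3, 2, 0] * [1, 1, 1]: c[0] = 3×1 = 3; c[1] = 3×1 + 2×1 = 5; c[2] = 3×1 + 2×1 + 0×1 = 5; c[3] = 2×1 + 0×1 = 2; c[4] = 0×1 = 0 → [3, 5, 5, 2, 0]. Does not match given c = [3, 5, 6, 3, 1].

Not verified. [3, 2, 0] * [1, 1, 1] = [3, 5, 5, 2, 0], which differs from [3, 5, 6, 3, 1] at index 2.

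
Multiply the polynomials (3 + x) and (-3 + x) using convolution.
Ascending coefficients: a = [3, 1], b = [-3, 1]. c[0] = 3×-3 = -9; c[1] = 3×1 + 1×-3 = 0; c[2] = 1×1 = 1. Result coefficients: [-9, 0, 1] → -9 + x^2

-9 + x^2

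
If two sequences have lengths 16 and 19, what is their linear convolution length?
Linear/full convolution length: m + n - 1 = 16 + 19 - 1 = 34

34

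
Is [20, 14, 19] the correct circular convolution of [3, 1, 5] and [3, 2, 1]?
Recompute circular convolution of [3, 1, 5] and [3, 2, 1]: y[0] = 3×3 + 1×1 + 5×2 = 20; y[1] = 3×2 + 1×3 + 5×1 = 14; y[2] = 3×1 + 1×2 + 5×3 = 20 → [20, 14, 20]. Compare to given [20, 14, 19]: they differ at index 2: given 19, correct 20, so answer: No

No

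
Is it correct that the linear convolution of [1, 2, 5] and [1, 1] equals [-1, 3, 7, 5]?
Recompute linear convolution of [1, 2, 5] and [1, 1]: y[0] = 1×1 = 1; y[1] = 1×1 + 2×1 = 3; y[2] = 2×1 + 5×1 = 7; y[3] = 5×1 = 5 → [1, 3, 7, 5]. Compare to given [-1, 3, 7, 5]: they differ at index 0: given -1, correct 1, so answer: No

No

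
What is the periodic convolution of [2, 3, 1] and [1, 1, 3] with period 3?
Use y[k] = Σ_j s[j]·t[(k-j) mod 3]. y[0] = 2×1 + 3×3 + 1×1 = 12; y[1] = 2×1 + 3×1 + 1×3 = 8; y[2] = 2×3 + 3×1 + 1×1 = 10. Result: [12, 8, 10]

[12, 8, 10]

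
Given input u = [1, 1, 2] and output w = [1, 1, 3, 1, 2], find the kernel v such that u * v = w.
Output length 5 = len(u) + len(v) - 1 ⇒ len(v) = 3. Solve v forward using v[k] = (w[k] - Σ_{i≥1} u[i]·v[k-i]) / u[0]: v[0] = w[0] / u[0] = 1 / 1 = 1; v[1] = (w[1] - 1×1) / u[0] = (1 - 1×1) / 1 = 0; v[2] = (w[2] - 1×0 - 2×1) / u[0] = (3 - 1×0 - 2×1) / 1 = 1. So v = [1, 0, 1]. Forward-check [1, 1, 2] * [1, 0, 1]: w[0] = 1×1 = 1; w[1] = 1×0 + 1×1 = 1; w[2] = 1×1 + 1×0 + 2×1 = 3; w[3] = 1×1 + 2×0 = 1; w[4] = 2×1 = 2 → [1, 1, 3, 1, 2] ✓

[1, 0, 1]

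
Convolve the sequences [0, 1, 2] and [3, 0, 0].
y[0] = 0×3 = 0; y[1] = 0×0 + 1×3 = 3; y[2] = 0×0 + 1×0 + 2×3 = 6; y[3] = 1×0 + 2×0 = 0; y[4] = 2×0 = 0

[0, 3, 6, 0, 0]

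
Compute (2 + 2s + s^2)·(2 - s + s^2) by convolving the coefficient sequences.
Ascending coefficients: a = [2, 2, 1], b = [2, -1, 1]. c[0] = 2×2 = 4; c[1] = 2×-1 + 2×2 = 2; c[2] = 2×1 + 2×-1 + 1×2 = 2; c[3] = 2×1 + 1×-1 = 1; c[4] = 1×1 = 1. Result coefficients: [4, 2, 2, 1, 1] → 4 + 2s + 2s^2 + s^3 + s^4

4 + 2s + 2s^2 + s^3 + s^4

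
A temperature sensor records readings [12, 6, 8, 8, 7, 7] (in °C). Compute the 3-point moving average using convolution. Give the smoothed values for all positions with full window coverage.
3-point moving average kernel = [1, 1, 1]. Apply in 'valid' mode (full window coverage): avg[0] = (12 + 6 + 8) / 3 = 8.67; avg[1] = (6 + 8 + 8) / 3 = 7.33; avg[2] = (8 + 8 + 7) / 3 = 7.67; avg[3] = (8 + 7 + 7) / 3 = 7.33. Smoothed values: [8.67, 7.33, 7.67, 7.33]

[8.67, 7.33, 7.67, 7.33]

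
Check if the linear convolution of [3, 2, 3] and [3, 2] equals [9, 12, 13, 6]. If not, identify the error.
Recompute linear convolution of [3, 2, 3] and [3, 2]: y[0] = 3×3 = 9; y[1] = 3×2 + 2×3 = 12; y[2] = 2×2 + 3×3 = 13; y[3] = 3×2 = 6 → [9, 12, 13, 6]. Given [9, 12, 13, 6] matches, so answer: Yes

Yes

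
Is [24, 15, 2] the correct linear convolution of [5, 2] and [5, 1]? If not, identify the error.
Recompute linear convolution of [5, 2] and [5, 1]: y[0] = 5×5 = 25; y[1] = 5×1 + 2×5 = 15; y[2] = 2×1 = 2 → [25, 15, 2]. Compare to given [24, 15, 2]: they differ at index 0: given 24, correct 25, so answer: No

No. Error at index 0: given 24, correct 25.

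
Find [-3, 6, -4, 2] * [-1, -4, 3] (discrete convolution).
y[0] = -3×-1 = 3; y[1] = -3×-4 + 6×-1 = 6; y[2] = -3×3 + 6×-4 + -4×-1 = -29; y[3] = 6×3 + -4×-4 + 2×-1 = 32; y[4] = -4×3 + 2×-4 = -20; y[5] = 2×3 = 6

[3, 6, -29, 32, -20, 6]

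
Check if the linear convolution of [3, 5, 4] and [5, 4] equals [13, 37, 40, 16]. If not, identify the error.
Recompute linear convolution of [3, 5, 4] and [5, 4]: y[0] = 3×5 = 15; y[1] = 3×4 + 5×5 = 37; y[2] = 5×4 + 4×5 = 40; y[3] = 4×4 = 16 → [15, 37, 40, 16]. Compare to given [13, 37, 40, 16]: they differ at index 0: given 13, correct 15, so answer: No

No. Error at index 0: given 13, correct 15.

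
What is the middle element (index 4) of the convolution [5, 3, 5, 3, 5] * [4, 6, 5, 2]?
Use y[k] = Σ_i a[i]·b[k-i] at k=4. y[4] = 3×2 + 5×5 + 3×6 + 5×4 = 69

69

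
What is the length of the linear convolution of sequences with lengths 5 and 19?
Linear/full convolution length: m + n - 1 = 5 + 19 - 1 = 23

23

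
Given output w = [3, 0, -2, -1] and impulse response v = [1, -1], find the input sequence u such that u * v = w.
Deconvolve w=[3, 0, -2, -1] by v=[1, -1]. Since v[0]=1, solve forward: u[0] = w[0] / 1 = 3; u[1] = (w[1] - 3×-1) / 1 = 3; u[2] = (w[2] - 3×-1) / 1 = 1. So u = [3, 3, 1]. Check by forward convolution: w[0] = 3×1 = 3; w[1] = 3×-1 + 3×1 = 0; w[2] = 3×-1 + 1×1 = -2; w[3] = 1×-1 = -1

[3, 3, 1]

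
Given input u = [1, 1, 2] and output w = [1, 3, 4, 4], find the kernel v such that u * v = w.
Output length 4 = len(u) + len(v) - 1 ⇒ len(v) = 2. Solve v forward using v[k] = (w[k] - Σ_{i≥1} u[i]·v[k-i]) / u[0]: v[0] = w[0] / u[0] = 1 / 1 = 1; v[1] = (w[1] - 1×1) / u[0] = (3 - 1×1) / 1 = 2. So v = [1, 2]. Forward-check [1, 1, 2] * [1, 2]: w[0] = 1×1 = 1; w[1] = 1×2 + 1×1 = 3; w[2] = 1×2 + 2×1 = 4; w[3] = 2×2 = 4 → [1, 3, 4, 4] ✓

[1, 2]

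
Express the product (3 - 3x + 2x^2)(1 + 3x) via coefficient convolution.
Ascending coefficients: a = [3, -3, 2], b = [1, 3]. c[0] = 3×1 = 3; c[1] = 3×3 + -3×1 = 6; c[2] = -3×3 + 2×1 = -7; c[3] = 2×3 = 6. Result coefficients: [3, 6, -7, 6] → 3 + 6x - 7x^2 + 6x^3

3 + 6x - 7x^2 + 6x^3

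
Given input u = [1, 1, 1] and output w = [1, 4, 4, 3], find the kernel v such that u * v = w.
Output length 4 = len(u) + len(v) - 1 ⇒ len(v) = 2. Solve v forward using v[k] = (w[k] - Σ_{i≥1} u[i]·v[k-i]) / u[0]: v[0] = w[0] / u[0] = 1 / 1 = 1; v[1] = (w[1] - 1×1) / u[0] = (4 - 1×1) / 1 = 3. So v = [1, 3]. Forward-check [1, 1, 1] * [1, 3]: w[0] = 1×1 = 1; w[1] = 1×3 + 1×1 = 4; w[2] = 1×3 + 1×1 = 4; w[3] = 1×3 = 3 → [1, 4, 4, 3] ✓

[1, 3]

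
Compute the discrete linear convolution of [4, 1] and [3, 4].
y[0] = 4×3 = 12; y[1] = 4×4 + 1×3 = 19; y[2] = 1×4 = 4

[12, 19, 4]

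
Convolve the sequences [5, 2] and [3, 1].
y[0] = 5×3 = 15; y[1] = 5×1 + 2×3 = 11; y[2] = 2×1 = 2

[15, 11, 2]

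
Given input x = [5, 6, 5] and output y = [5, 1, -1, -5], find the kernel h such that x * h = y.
Output length 4 = len(x) + len(h) - 1 ⇒ len(h) = 2. Solve h forward using h[k] = (y[k] - Σ_{i≥1} x[i]·h[k-i]) / x[0]: h[0] = y[0] / x[0] = 5 / 5 = 1; h[1] = (y[1] - 6×1) / x[0] = (1 - 6×1) / 5 = -1. So h = [1, -1]. Forward-check [5, 6, 5] * [1, -1]: y[0] = 5×1 = 5; y[1] = 5×-1 + 6×1 = 1; y[2] = 6×-1 + 5×1 = -1; y[3] = 5×-1 = -5 → [5, 1, -1, -5] ✓

[1, -1]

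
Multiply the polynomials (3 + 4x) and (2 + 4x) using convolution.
Ascending coefficients: a = [3, 4], b = [2, 4]. c[0] = 3×2 = 6; c[1] = 3×4 + 4×2 = 20; c[2] = 4×4 = 16. Result coefficients: [6, 20, 16] → 6 + 20x + 16x^2

6 + 20x + 16x^2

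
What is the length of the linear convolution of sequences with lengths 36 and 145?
Linear/full convolution length: m + n - 1 = 36 + 145 - 1 = 180

180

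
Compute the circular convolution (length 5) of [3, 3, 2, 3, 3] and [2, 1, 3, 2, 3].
Use y[k] = Σ_j x[j]·h[(k-j) mod 5]. y[0] = 3×2 + 3×3 + 2×2 + 3×3 + 3×1 = 31; y[1] = 3×1 + 3×2 + 2×3 + 3×2 + 3×3 = 30; y[2] = 3×3 + 3×1 + 2×2 + 3×3 + 3×2 = 31; y[3] = 3×2 + 3×3 + 2×1 + 3×2 + 3×3 = 32; y[4] = 3×3 + 3×2 + 2×3 + 3×1 + 3×2 = 30. Result: [31, 30, 31, 32, 30]

[31, 30, 31, 32, 30]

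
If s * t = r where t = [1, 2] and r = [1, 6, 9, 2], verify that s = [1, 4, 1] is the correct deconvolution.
Forward-compute [1, 4, 1] * [1, 2]: r[0] = 1×1 = 1; r[1] = 1×2 + 4×1 = 6; r[2] = 4×2 + 1×1 = 9; r[3] = 1×2 = 2 → [1, 6, 9, 2]. Matches given r = [1, 6, 9, 2], so verified.

Verified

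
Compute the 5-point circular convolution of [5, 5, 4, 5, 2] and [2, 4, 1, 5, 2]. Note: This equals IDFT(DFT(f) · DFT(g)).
Either evaluate y[k] = Σ_j f[j]·g[(k-j) mod 5] directly, or use IDFT(DFT(f) · DFT(g)). y[0] = 5×2 + 5×2 + 4×5 + 5×1 + 2×4 = 53; y[1] = 5×4 + 5×2 + 4×2 + 5×5 + 2×1 = 65; y[2] = 5×1 + 5×4 + 4×2 + 5×2 + 2×5 = 53; y[3] = 5×5 + 5×1 + 4×4 + 5×2 + 2×2 = 60; y[4] = 5×2 + 5×5 + 4×1 + 5×4 + 2×2 = 63. Result: [53, 65, 53, 60, 63]

[53, 65, 53, 60, 63]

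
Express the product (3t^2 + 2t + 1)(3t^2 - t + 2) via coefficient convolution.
Ascending coefficients: a = [1, 2, 3], b = [2, -1, 3]. c[0] = 1×2 = 2; c[1] = 1×-1 + 2×2 = 3; c[2] = 1×3 + 2×-1 + 3×2 = 7; c[3] = 2×3 + 3×-1 = 3; c[4] = 3×3 = 9. Result coefficients: [2, 3, 7, 3, 9] → 9t^4 + 3t^3 + 7t^2 + 3t + 2

9t^4 + 3t^3 + 7t^2 + 3t + 2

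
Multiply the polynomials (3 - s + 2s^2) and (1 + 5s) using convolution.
Ascending coefficients: a = [3, -1, 2], b = [1, 5]. c[0] = 3×1 = 3; c[1] = 3×5 + -1×1 = 14; c[2] = -1×5 + 2×1 = -3; c[3] = 2×5 = 10. Result coefficients: [3, 14, -3, 10] → 3 + 14s - 3s^2 + 10s^3

3 + 14s - 3s^2 + 10s^3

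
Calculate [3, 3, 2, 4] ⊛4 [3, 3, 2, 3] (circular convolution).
Use y[k] = Σ_j x[j]·h[(k-j) mod 4]. y[0] = 3×3 + 3×3 + 2×2 + 4×3 = 34; y[1] = 3×3 + 3×3 + 2×3 + 4×2 = 32; y[2] = 3×2 + 3×3 + 2×3 + 4×3 = 33; y[3] = 3×3 + 3×2 + 2×3 + 4×3 = 33. Result: [34, 32, 33, 33]

[34, 32, 33, 33]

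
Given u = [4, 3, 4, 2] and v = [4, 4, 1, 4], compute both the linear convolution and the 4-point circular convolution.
Linear: y_lin[0] = 4×4 = 16; y_lin[1] = 4×4 + 3×4 = 28; y_lin[2] = 4×1 + 3×4 + 4×4 = 32; y_lin[3] = 4×4 + 3×1 + 4×4 + 2×4 = 43; y_lin[4] = 3×4 + 4×1 + 2×4 = 24; y_lin[5] = 4×4 + 2×1 = 18; y_lin[6] = 2×4 = 8 → [16, 28, 32, 43, 24, 18, 8]. Circular (length 4): y[0] = 4×4 + 3×4 + 4×1 + 2×4 = 40; y[1] = 4×4 + 3×4 + 4×4 + 2×1 = 46; y[2] = 4×1 + 3×4 + 4×4 + 2×4 = 40; y[3] = 4×4 + 3×1 + 4×4 + 2×4 = 43 → [40, 46, 40, 43]

Linear: [16, 28, 32, 43, 24, 18, 8], Circular: [40, 46, 40, 43]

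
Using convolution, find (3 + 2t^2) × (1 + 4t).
Ascending coefficients: a = [3, 0, 2], b = [1, 4]. c[0] = 3×1 = 3; c[1] = 3×4 + 0×1 = 12; c[2] = 0×4 + 2×1 = 2; c[3] = 2×4 = 8. Result coefficients: [3, 12, 2, 8] → 3 + 12t + 2t^2 + 8t^3

3 + 12t + 2t^2 + 8t^3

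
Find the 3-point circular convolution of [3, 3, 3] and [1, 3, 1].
Use y[k] = Σ_j s[j]·t[(k-j) mod 3]. y[0] = 3×1 + 3×1 + 3×3 = 15; y[1] = 3×3 + 3×1 + 3×1 = 15; y[2] = 3×1 + 3×3 + 3×1 = 15. Result: [15, 15, 15]

[15, 15, 15]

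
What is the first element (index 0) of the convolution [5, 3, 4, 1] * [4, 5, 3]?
Use y[k] = Σ_i a[i]·b[k-i] at k=0. y[0] = 5×4 = 20

20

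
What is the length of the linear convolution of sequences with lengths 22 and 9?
Linear/full convolution length: m + n - 1 = 22 + 9 - 1 = 30

30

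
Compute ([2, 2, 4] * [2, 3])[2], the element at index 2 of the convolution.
Use y[k] = Σ_i a[i]·b[k-i] at k=2. y[2] = 2×3 + 4×2 = 14

14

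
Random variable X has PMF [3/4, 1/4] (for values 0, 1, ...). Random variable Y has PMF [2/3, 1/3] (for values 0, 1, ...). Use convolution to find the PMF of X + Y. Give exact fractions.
P(X+Y=k) = Σ_i P(X=i)·P(Y=k-i) — a convolution of [3/4, 1/4] and [2/3, 1/3]. P(X+Y=0) = (3/4)×(2/3) = 1/2; P(X+Y=1) = (3/4)×(1/3) + (1/4)×(2/3) = 1/4 + 1/6 = 5/12; P(X+Y=2) = (1/4)×(1/3) = 1/12. PMF: [1/2, 5/12, 1/12] (sums to 1 ✓)

[1/2, 5/12, 1/12]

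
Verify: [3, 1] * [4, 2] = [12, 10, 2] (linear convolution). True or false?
Recompute linear convolution of [3, 1] and [4, 2]: y[0] = 3×4 = 12; y[1] = 3×2 + 1×4 = 10; y[2] = 1×2 = 2 → [12, 10, 2]. Given [12, 10, 2] matches, so answer: Yes

Yes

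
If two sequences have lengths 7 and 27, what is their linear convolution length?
Linear/full convolution length: m + n - 1 = 7 + 27 - 1 = 33

33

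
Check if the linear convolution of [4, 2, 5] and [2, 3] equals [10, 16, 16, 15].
Recompute linear convolution of [4, 2, 5] and [2, 3]: y[0] = 4×2 = 8; y[1] = 4×3 + 2×2 = 16; y[2] = 2×3 + 5×2 = 16; y[3] = 5×3 = 15 → [8, 16, 16, 15]. Compare to given [10, 16, 16, 15]: they differ at index 0: given 10, correct 8, so answer: No

No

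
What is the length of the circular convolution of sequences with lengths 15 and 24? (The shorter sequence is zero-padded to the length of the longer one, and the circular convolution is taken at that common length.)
Circular convolution (zero-padding the shorter input) has length max(m, n) = max(15, 24) = 24

24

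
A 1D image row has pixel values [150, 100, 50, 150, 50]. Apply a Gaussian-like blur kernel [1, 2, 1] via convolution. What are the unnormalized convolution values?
Convolve image row [150, 100, 50, 150, 50] with kernel [1, 2, 1]: y[0] = 150×1 = 150; y[1] = 150×2 + 100×1 = 400; y[2] = 150×1 + 100×2 + 50×1 = 400; y[3] = 100×1 + 50×2 + 150×1 = 350; y[4] = 50×1 + 150×2 + 50×1 = 400; y[5] = 150×1 + 50×2 = 250; y[6] = 50×1 = 50 → [150, 400, 400, 350, 400, 250, 50]. Normalization factor = sum(kernel) = 4.

[150, 400, 400, 350, 400, 250, 50]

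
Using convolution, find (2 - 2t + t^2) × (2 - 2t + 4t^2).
Ascending coefficients: a = [2, -2, 1], b = [2, -2, 4]. c[0] = 2×2 = 4; c[1] = 2×-2 + -2×2 = -8; c[2] = 2×4 + -2×-2 + 1×2 = 14; c[3] = -2×4 + 1×-2 = -10; c[4] = 1×4 = 4. Result coefficients: [4, -8, 14, -10, 4] → 4 - 8t + 14t^2 - 10t^3 + 4t^4

4 - 8t + 14t^2 - 10t^3 + 4t^4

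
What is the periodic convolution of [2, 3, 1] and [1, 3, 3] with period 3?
Use y[k] = Σ_j s[j]·t[(k-j) mod 3]. y[0] = 2×1 + 3×3 + 1×3 = 14; y[1] = 2×3 + 3×1 + 1×3 = 12; y[2] = 2×3 + 3×3 + 1×1 = 16. Result: [14, 12, 16]

[14, 12, 16]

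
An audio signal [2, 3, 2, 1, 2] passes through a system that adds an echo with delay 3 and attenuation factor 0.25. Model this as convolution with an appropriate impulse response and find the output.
Direct-path + delayed-attenuated-path model → impulse response h = [1, 0, 0, 0.25] (1 at lag 0, 0.25 at lag 3). Output y[n] = x[n] + 0.25·x[n - 3] (with x[n] = 0 outside 0..4): y[0] = 2 + 0.25×0 = 2; y[1] = 3 + 0.25×0 = 3; y[2] = 2 + 0.25×0 = 2; y[3] = 1 + 0.25×2 = 1.5; y[4] = 2 + 0.25×3 = 2.75; y[5] = 0 + 0.25×2 = 0.5; y[6] = 0 + 0.25×1 = 0.25; y[7] = 0 + 0.25×2 = 0.5. So y = [2, 3, 2, 1.5, 2.75, 0.5, 0.25, 0.5]

[2, 3, 2, 1.5, 2.75, 0.5, 0.25, 0.5]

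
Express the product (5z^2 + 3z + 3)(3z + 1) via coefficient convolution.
Ascending coefficients: a = [3, 3, 5], b = [1, 3]. c[0] = 3×1 = 3; c[1] = 3×3 + 3×1 = 12; c[2] = 3×3 + 5×1 = 14; c[3] = 5×3 = 15. Result coefficients: [3, 12, 14, 15] → 15z^3 + 14z^2 + 12z + 3

15z^3 + 14z^2 + 12z + 3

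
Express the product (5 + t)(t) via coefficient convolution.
Ascending coefficients: a = [5, 1], b = [0, 1]. c[0] = 5×0 = 0; c[1] = 5×1 + 1×0 = 5; c[2] = 1×1 = 1. Result coefficients: [0, 5, 1] → 5t + t^2

5t + t^2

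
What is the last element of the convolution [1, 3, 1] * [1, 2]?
Use y[k] = Σ_i a[i]·b[k-i] at k=3. y[3] = 1×2 = 2

2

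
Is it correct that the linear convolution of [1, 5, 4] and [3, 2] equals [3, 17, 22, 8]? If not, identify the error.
Recompute linear convolution of [1, 5, 4] and [3, 2]: y[0] = 1×3 = 3; y[1] = 1×2 + 5×3 = 17; y[2] = 5×2 + 4×3 = 22; y[3] = 4×2 = 8 → [3, 17, 22, 8]. Given [3, 17, 22, 8] matches, so answer: Yes

Yes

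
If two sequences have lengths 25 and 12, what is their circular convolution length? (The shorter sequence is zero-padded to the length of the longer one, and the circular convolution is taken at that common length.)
Circular convolution (zero-padding the shorter input) has length max(m, n) = max(25, 12) = 25

25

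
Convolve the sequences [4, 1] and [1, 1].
y[0] = 4×1 = 4; y[1] = 4×1 + 1×1 = 5; y[2] = 1×1 = 1

[4, 5, 1]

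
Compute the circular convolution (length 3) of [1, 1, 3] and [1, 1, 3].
Use y[k] = Σ_j u[j]·v[(k-j) mod 3]. y[0] = 1×1 + 1×3 + 3×1 = 7; y[1] = 1×1 + 1×1 + 3×3 = 11; y[2] = 1×3 + 1×1 + 3×1 = 7. Result: [7, 11, 7]

[7, 11, 7]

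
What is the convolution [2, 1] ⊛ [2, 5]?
y[0] = 2×2 = 4; y[1] = 2×5 + 1×2 = 12; y[2] = 1×5 = 5

[4, 12, 5]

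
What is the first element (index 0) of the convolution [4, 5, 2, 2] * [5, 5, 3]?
Use y[k] = Σ_i a[i]·b[k-i] at k=0. y[0] = 4×5 = 20

20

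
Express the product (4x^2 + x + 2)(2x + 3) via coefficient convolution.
Ascending coefficients: a = [2, 1, 4], b = [3, 2]. c[0] = 2×3 = 6; c[1] = 2×2 + 1×3 = 7; c[2] = 1×2 + 4×3 = 14; c[3] = 4×2 = 8. Result coefficients: [6, 7, 14, 8] → 8x^3 + 14x^2 + 7x + 6

8x^3 + 14x^2 + 7x + 6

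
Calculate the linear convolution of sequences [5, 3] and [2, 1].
y[0] = 5×2 = 10; y[1] = 5×1 + 3×2 = 11; y[2] = 3×1 = 3

[10, 11, 3]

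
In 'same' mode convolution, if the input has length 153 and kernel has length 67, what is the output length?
'Same' mode returns an output with the same length as the input: 153

153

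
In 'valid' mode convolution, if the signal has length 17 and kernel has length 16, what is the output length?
'Valid' mode counts only positions where the kernel fully overlaps the signal: m - n + 1 = 17 - 16 + 1 = 2

2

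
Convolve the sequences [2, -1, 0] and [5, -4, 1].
y[0] = 2×5 = 10; y[1] = 2×-4 + -1×5 = -13; y[2] = 2×1 + -1×-4 + 0×5 = 6; y[3] = -1×1 + 0×-4 = -1; y[4] = 0×1 = 0

[10, -13, 6, -1, 0]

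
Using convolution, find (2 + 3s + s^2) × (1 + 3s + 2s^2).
Ascending coefficients: a = [2, 3, 1], b = [1, 3, 2]. c[0] = 2×1 = 2; c[1] = 2×3 + 3×1 = 9; c[2] = 2×2 + 3×3 + 1×1 = 14; c[3] = 3×2 + 1×3 = 9; c[4] = 1×2 = 2. Result coefficients: [2, 9, 14, 9, 2] → 2 + 9s + 14s^2 + 9s^3 + 2s^4

2 + 9s + 14s^2 + 9s^3 + 2s^4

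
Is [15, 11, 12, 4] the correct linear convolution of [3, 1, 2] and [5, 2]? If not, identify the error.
Recompute linear convolution of [3, 1, 2] and [5, 2]: y[0] = 3×5 = 15; y[1] = 3×2 + 1×5 = 11; y[2] = 1×2 + 2×5 = 12; y[3] = 2×2 = 4 → [15, 11, 12, 4]. Given [15, 11, 12, 4] matches, so answer: Yes

Yes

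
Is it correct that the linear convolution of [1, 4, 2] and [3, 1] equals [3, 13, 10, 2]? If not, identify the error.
Recompute linear convolution of [1, 4, 2] and [3, 1]: y[0] = 1×3 = 3; y[1] = 1×1 + 4×3 = 13; y[2] = 4×1 + 2×3 = 10; y[3] = 2×1 = 2 → [3, 13, 10, 2]. Given [3, 13, 10, 2] matches, so answer: Yes

Yes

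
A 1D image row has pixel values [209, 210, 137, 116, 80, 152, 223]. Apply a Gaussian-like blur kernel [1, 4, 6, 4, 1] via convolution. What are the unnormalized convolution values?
Convolve image row [209, 210, 137, 116, 80, 152, 223] with kernel [1, 4, 6, 4, 1]: y[0] = 209×1 = 209; y[1] = 209×4 + 210×1 = 1046; y[2] = 209×6 + 210×4 + 137×1 = 2231; y[3] = 209×4 + 210×6 + 137×4 + 116×1 = 2760; y[4] = 209×1 + 210×4 + 137×6 + 116×4 + 80×1 = 2415; y[5] = 210×1 + 137×4 + 116×6 + 80×4 + 152×1 = 1926; y[6] = 137×1 + 116×4 + 80×6 + 152×4 + 223×1 = 1912; y[7] = 116×1 + 80×4 + 152×6 + 223×4 = 2240; y[8] = 80×1 + 152×4 + 223×6 = 2026; y[9] = 152×1 + 223×4 = 1044; y[10] = 223×1 = 223 → [209, 1046, 2231, 2760, 2415, 1926, 1912, 2240, 2026, 1044, 223]. Normalization factor = sum(kernel) = 16.

[209, 1046, 2231, 2760, 2415, 1926, 1912, 2240, 2026, 1044, 223]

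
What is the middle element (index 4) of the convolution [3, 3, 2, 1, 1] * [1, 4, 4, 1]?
Use y[k] = Σ_i a[i]·b[k-i] at k=4. y[4] = 3×1 + 2×4 + 1×4 + 1×1 = 16

16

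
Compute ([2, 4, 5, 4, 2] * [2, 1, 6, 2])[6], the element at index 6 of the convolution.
Use y[k] = Σ_i a[i]·b[k-i] at k=6. y[6] = 4×2 + 2×6 = 20

20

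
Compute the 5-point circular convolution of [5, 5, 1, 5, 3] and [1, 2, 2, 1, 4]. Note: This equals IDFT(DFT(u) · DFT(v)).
Either evaluate y[k] = Σ_j u[j]·v[(k-j) mod 5] directly, or use IDFT(DFT(u) · DFT(v)). y[0] = 5×1 + 5×4 + 1×1 + 5×2 + 3×2 = 42; y[1] = 5×2 + 5×1 + 1×4 + 5×1 + 3×2 = 30; y[2] = 5×2 + 5×2 + 1×1 + 5×4 + 3×1 = 44; y[3] = 5×1 + 5×2 + 1×2 + 5×1 + 3×4 = 34; y[4] = 5×4 + 5×1 + 1×2 + 5×2 + 3×1 = 40. Result: [42, 30, 44, 34, 40]

[42, 30, 44, 34, 40]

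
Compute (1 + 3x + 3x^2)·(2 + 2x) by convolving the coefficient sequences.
Ascending coefficients: a = [1, 3, 3], b = [2, 2]. c[0] = 1×2 = 2; c[1] = 1×2 + 3×2 = 8; c[2] = 3×2 + 3×2 = 12; c[3] = 3×2 = 6. Result coefficients: [2, 8, 12, 6] → 2 + 8x + 12x^2 + 6x^3

2 + 8x + 12x^2 + 6x^3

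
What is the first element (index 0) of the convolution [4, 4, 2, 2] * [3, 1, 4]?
Use y[k] = Σ_i a[i]·b[k-i] at k=0. y[0] = 4×3 = 12

12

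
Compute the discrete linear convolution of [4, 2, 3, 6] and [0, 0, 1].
y[0] = 4×0 = 0; y[1] = 4×0 + 2×0 = 0; y[2] = 4×1 + 2×0 + 3×0 = 4; y[3] = 2×1 + 3×0 + 6×0 = 2; y[4] = 3×1 + 6×0 = 3; y[5] = 6×1 = 6

[0, 0, 4, 2, 3, 6]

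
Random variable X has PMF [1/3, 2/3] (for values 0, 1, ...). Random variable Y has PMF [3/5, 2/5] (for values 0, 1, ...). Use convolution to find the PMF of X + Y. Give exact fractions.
P(X+Y=k) = Σ_i P(X=i)·P(Y=k-i) — a convolution of [1/3, 2/3] and [3/5, 2/5]. P(X+Y=0) = (1/3)×(3/5) = 1/5; P(X+Y=1) = (1/3)×(2/5) + (2/3)×(3/5) = 2/15 + 2/5 = 8/15; P(X+Y=2) = (2/3)×(2/5) = 4/15. PMF: [1/5, 8/15, 4/15] (sums to 1 ✓)

[1/5, 8/15, 4/15]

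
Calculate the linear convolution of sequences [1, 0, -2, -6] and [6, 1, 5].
y[0] = 1×6 = 6; y[1] = 1×1 + 0×6 = 1; y[2] = 1×5 + 0×1 + -2×6 = -7; y[3] = 0×5 + -2×1 + -6×6 = -38; y[4] = -2×5 + -6×1 = -16; y[5] = -6×5 = -30

[6, 1, -7, -38, -16, -30]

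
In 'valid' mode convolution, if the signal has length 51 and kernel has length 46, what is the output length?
'Valid' mode counts only positions where the kernel fully overlaps the signal: m - n + 1 = 51 - 46 + 1 = 6

6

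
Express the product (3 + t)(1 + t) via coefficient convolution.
Ascending coefficients: a = [3, 1], b = [1, 1]. c[0] = 3×1 = 3; c[1] = 3×1 + 1×1 = 4; c[2] = 1×1 = 1. Result coefficients: [3, 4, 1] → 3 + 4t + t^2

3 + 4t + t^2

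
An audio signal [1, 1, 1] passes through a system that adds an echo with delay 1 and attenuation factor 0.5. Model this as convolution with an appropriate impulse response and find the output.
Direct-path + delayed-attenuated-path model → impulse response h = [1, 0.5] (1 at lag 0, 0.5 at lag 1). Output y[n] = x[n] + 0.5·x[n - 1] (with x[n] = 0 outside 0..2): y[0] = 1 + 0.5×0 = 1; y[1] = 1 + 0.5×1 = 1.5; y[2] = 1 + 0.5×1 = 1.5; y[3] = 0 + 0.5×1 = 0.5. So y = [1, 1.5, 1.5, 0.5]

[1, 1.5, 1.5, 0.5]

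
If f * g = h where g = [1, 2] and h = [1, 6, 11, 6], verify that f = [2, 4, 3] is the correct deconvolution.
Forward-compute [2, 4, 3] * [1, 2]: h[0] = 2×1 = 2; h[1] = 2×2 + 4×1 = 8; h[2] = 4×2 + 3×1 = 11; h[3] = 3×2 = 6 → [2, 8, 11, 6]. Does not match given h = [1, 6, 11, 6].

Not verified. [2, 4, 3] * [1, 2] = [2, 8, 11, 6], which differs from [1, 6, 11, 6] at index 0.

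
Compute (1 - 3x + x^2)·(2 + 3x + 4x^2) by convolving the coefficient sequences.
Ascending coefficients: a = [1, -3, 1], b = [2, 3, 4]. c[0] = 1×2 = 2; c[1] = 1×3 + -3×2 = -3; c[2] = 1×4 + -3×3 + 1×2 = -3; c[3] = -3×4 + 1×3 = -9; c[4] = 1×4 = 4. Result coefficients: [2, -3, -3, -9, 4] → 2 - 3x - 3x^2 - 9x^3 + 4x^4

2 - 3x - 3x^2 - 9x^3 + 4x^4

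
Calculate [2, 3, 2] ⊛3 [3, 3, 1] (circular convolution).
Use y[k] = Σ_j s[j]·t[(k-j) mod 3]. y[0] = 2×3 + 3×1 + 2×3 = 15; y[1] = 2×3 + 3×3 + 2×1 = 17; y[2] = 2×1 + 3×3 + 2×3 = 17. Result: [15, 17, 17]

[15, 17, 17]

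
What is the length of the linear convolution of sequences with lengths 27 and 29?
Linear/full convolution length: m + n - 1 = 27 + 29 - 1 = 55

55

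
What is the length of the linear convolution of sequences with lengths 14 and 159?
Linear/full convolution length: m + n - 1 = 14 + 159 - 1 = 172

172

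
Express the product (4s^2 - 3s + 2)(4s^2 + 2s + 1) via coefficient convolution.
Ascending coefficients: a = [2, -3, 4], b = [1, 2, 4]. c[0] = 2×1 = 2; c[1] = 2×2 + -3×1 = 1; c[2] = 2×4 + -3×2 + 4×1 = 6; c[3] = -3×4 + 4×2 = -4; c[4] = 4×4 = 16. Result coefficients: [2, 1, 6, -4, 16] → 16s^4 - 4s^3 + 6s^2 + s + 2

16s^4 - 4s^3 + 6s^2 + s + 2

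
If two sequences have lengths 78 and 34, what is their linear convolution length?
Linear/full convolution length: m + n - 1 = 78 + 34 - 1 = 111

111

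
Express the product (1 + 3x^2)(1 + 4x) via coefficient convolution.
Ascending coefficients: a = [1, 0, 3], b = [1, 4]. c[0] = 1×1 = 1; c[1] = 1×4 + 0×1 = 4; c[2] = 0×4 + 3×1 = 3; c[3] = 3×4 = 12. Result coefficients: [1, 4, 3, 12] → 1 + 4x + 3x^2 + 12x^3

1 + 4x + 3x^2 + 12x^3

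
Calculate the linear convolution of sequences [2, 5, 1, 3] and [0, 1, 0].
y[0] = 2×0 = 0; y[1] = 2×1 + 5×0 = 2; y[2] = 2×0 + 5×1 + 1×0 = 5; y[3] = 5×0 + 1×1 + 3×0 = 1; y[4] = 1×0 + 3×1 = 3; y[5] = 3×0 = 0

[0, 2, 5, 1, 3, 0]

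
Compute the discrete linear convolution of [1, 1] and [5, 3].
y[0] = 1×5 = 5; y[1] = 1×3 + 1×5 = 8; y[2] = 1×3 = 3

[5, 8, 3]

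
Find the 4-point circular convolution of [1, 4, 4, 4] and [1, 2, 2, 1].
Use y[k] = Σ_j a[j]·b[(k-j) mod 4]. y[0] = 1×1 + 4×1 + 4×2 + 4×2 = 21; y[1] = 1×2 + 4×1 + 4×1 + 4×2 = 18; y[2] = 1×2 + 4×2 + 4×1 + 4×1 = 18; y[3] = 1×1 + 4×2 + 4×2 + 4×1 = 21. Result: [21, 18, 18, 21]

[21, 18, 18, 21]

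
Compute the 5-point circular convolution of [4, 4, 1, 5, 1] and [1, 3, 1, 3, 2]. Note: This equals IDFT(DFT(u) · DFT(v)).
Either evaluate y[k] = Σ_j u[j]·v[(k-j) mod 5] directly, or use IDFT(DFT(u) · DFT(v)). y[0] = 4×1 + 4×2 + 1×3 + 5×1 + 1×3 = 23; y[1] = 4×3 + 4×1 + 1×2 + 5×3 + 1×1 = 34; y[2] = 4×1 + 4×3 + 1×1 + 5×2 + 1×3 = 30; y[3] = 4×3 + 4×1 + 1×3 + 5×1 + 1×2 = 26; y[4] = 4×2 + 4×3 + 1×1 + 5×3 + 1×1 = 37. Result: [23, 34, 30, 26, 37]

[23, 34, 30, 26, 37]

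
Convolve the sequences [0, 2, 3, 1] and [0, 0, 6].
y[0] = 0×0 = 0; y[1] = 0×0 + 2×0 = 0; y[2] = 0×6 + 2×0 + 3×0 = 0; y[3] = 2×6 + 3×0 + 1×0 = 12; y[4] = 3×6 + 1×0 = 18; y[5] = 1×6 = 6

[0, 0, 0, 12, 18, 6]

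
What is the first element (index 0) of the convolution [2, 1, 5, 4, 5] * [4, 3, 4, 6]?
Use y[k] = Σ_i a[i]·b[k-i] at k=0. y[0] = 2×4 = 8

8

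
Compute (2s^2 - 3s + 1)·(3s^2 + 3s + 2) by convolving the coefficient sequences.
Ascending coefficients: a = [1, -3, 2], b = [2, 3, 3]. c[0] = 1×2 = 2; c[1] = 1×3 + -3×2 = -3; c[2] = 1×3 + -3×3 + 2×2 = -2; c[3] = -3×3 + 2×3 = -3; c[4] = 2×3 = 6. Result coefficients: [2, -3, -2, -3, 6] → 6s^4 - 3s^3 - 2s^2 - 3s + 2

6s^4 - 3s^3 - 2s^2 - 3s + 2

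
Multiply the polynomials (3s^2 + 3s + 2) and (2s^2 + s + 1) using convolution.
Ascending coefficients: a = [2, 3, 3], b = [1, 1, 2]. c[0] = 2×1 = 2; c[1] = 2×1 + 3×1 = 5; c[2] = 2×2 + 3×1 + 3×1 = 10; c[3] = 3×2 + 3×1 = 9; c[4] = 3×2 = 6. Result coefficients: [2, 5, 10, 9, 6] → 6s^4 + 9s^3 + 10s^2 + 5s + 2

6s^4 + 9s^3 + 10s^2 + 5s + 2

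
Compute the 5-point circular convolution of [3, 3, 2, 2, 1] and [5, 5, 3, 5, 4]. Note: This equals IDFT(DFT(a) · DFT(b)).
Either evaluate y[k] = Σ_j a[j]·b[(k-j) mod 5] directly, or use IDFT(DFT(a) · DFT(b)). y[0] = 3×5 + 3×4 + 2×5 + 2×3 + 1×5 = 48; y[1] = 3×5 + 3×5 + 2×4 + 2×5 + 1×3 = 51; y[2] = 3×3 + 3×5 + 2×5 + 2×4 + 1×5 = 47; y[3] = 3×5 + 3×3 + 2×5 + 2×5 + 1×4 = 48; y[4] = 3×4 + 3×5 + 2×3 + 2×5 + 1×5 = 48. Result: [48, 51, 47, 48, 48]

[48, 51, 47, 48, 48]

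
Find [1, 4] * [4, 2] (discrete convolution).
y[0] = 1×4 = 4; y[1] = 1×2 + 4×4 = 18; y[2] = 4×2 = 8

[4, 18, 8]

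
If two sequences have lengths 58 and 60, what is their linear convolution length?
Linear/full convolution length: m + n - 1 = 58 + 60 - 1 = 117

117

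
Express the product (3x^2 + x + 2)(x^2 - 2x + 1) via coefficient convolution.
Ascending coefficients: a = [2, 1, 3], b = [1, -2, 1]. c[0] = 2×1 = 2; c[1] = 2×-2 + 1×1 = -3; c[2] = 2×1 + 1×-2 + 3×1 = 3; c[3] = 1×1 + 3×-2 = -5; c[4] = 3×1 = 3. Result coefficients: [2, -3, 3, -5, 3] → 3x^4 - 5x^3 + 3x^2 - 3x + 2

3x^4 - 5x^3 + 3x^2 - 3x + 2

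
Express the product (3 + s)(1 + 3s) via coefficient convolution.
Ascending coefficients: a = [3, 1], b = [1, 3]. c[0] = 3×1 = 3; c[1] = 3×3 + 1×1 = 10; c[2] = 1×3 = 3. Result coefficients: [3, 10, 3] → 3 + 10s + 3s^2

3 + 10s + 3s^2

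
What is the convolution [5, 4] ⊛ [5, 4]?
y[0] = 5×5 = 25; y[1] = 5×4 + 4×5 = 40; y[2] = 4×4 = 16

[25, 40, 16]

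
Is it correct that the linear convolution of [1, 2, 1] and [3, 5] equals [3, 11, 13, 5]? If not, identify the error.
Recompute linear convolution of [1, 2, 1] and [3, 5]: y[0] = 1×3 = 3; y[1] = 1×5 + 2×3 = 11; y[2] = 2×5 + 1×3 = 13; y[3] = 1×5 = 5 → [3, 11, 13, 5]. Given [3, 11, 13, 5] matches, so answer: Yes

Yes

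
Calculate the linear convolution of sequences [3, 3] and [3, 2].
y[0] = 3×3 = 9; y[1] = 3×2 + 3×3 = 15; y[2] = 3×2 = 6

[9, 15, 6]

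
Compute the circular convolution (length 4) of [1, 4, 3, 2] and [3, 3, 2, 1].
Use y[k] = Σ_j a[j]·b[(k-j) mod 4]. y[0] = 1×3 + 4×1 + 3×2 + 2×3 = 19; y[1] = 1×3 + 4×3 + 3×1 + 2×2 = 22; y[2] = 1×2 + 4×3 + 3×3 + 2×1 = 25; y[3] = 1×1 + 4×2 + 3×3 + 2×3 = 24. Result: [19, 22, 25, 24]

[19, 22, 25, 24]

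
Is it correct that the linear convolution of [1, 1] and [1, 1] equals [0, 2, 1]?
Recompute linear convolution of [1, 1] and [1, 1]: y[0] = 1×1 = 1; y[1] = 1×1 + 1×1 = 2; y[2] = 1×1 = 1 → [1, 2, 1]. Compare to given [0, 2, 1]: they differ at index 0: given 0, correct 1, so answer: No

No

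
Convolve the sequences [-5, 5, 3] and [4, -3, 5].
y[0] = -5×4 = -20; y[1] = -5×-3 + 5×4 = 35; y[2] = -5×5 + 5×-3 + 3×4 = -28; y[3] = 5×5 + 3×-3 = 16; y[4] = 3×5 = 15

[-20, 35, -28, 16, 15]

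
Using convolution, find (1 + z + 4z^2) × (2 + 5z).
Ascending coefficients: a = [1, 1, 4], b = [2, 5]. c[0] = 1×2 = 2; c[1] = 1×5 + 1×2 = 7; c[2] = 1×5 + 4×2 = 13; c[3] = 4×5 = 20. Result coefficients: [2, 7, 13, 20] → 2 + 7z + 13z^2 + 20z^3

2 + 7z + 13z^2 + 20z^3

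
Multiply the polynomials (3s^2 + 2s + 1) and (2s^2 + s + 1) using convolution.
Ascending coefficients: a = [1, 2, 3], b = [1, 1, 2]. c[0] = 1×1 = 1; c[1] = 1×1 + 2×1 = 3; c[2] = 1×2 + 2×1 + 3×1 = 7; c[3] = 2×2 + 3×1 = 7; c[4] = 3×2 = 6. Result coefficients: [1, 3, 7, 7, 6] → 6s^4 + 7s^3 + 7s^2 + 3s + 1

6s^4 + 7s^3 + 7s^2 + 3s + 1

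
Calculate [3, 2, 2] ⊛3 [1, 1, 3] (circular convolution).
Use y[k] = Σ_j f[j]·g[(k-j) mod 3]. y[0] = 3×1 + 2×3 + 2×1 = 11; y[1] = 3×1 + 2×1 + 2×3 = 11; y[2] = 3×3 + 2×1 + 2×1 = 13. Result: [11, 11, 13]

[11, 11, 13]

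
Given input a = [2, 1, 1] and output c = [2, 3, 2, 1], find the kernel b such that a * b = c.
Output length 4 = len(a) + len(b) - 1 ⇒ len(b) = 2. Solve b forward using b[k] = (c[k] - Σ_{i≥1} a[i]·b[k-i]) / a[0]: b[0] = c[0] / a[0] = 2 / 2 = 1; b[1] = (c[1] - 1×1) / a[0] = (3 - 1×1) / 2 = 1. So b = [1, 1]. Forward-check [2, 1, 1] * [1, 1]: c[0] = 2×1 = 2; c[1] = 2×1 + 1×1 = 3; c[2] = 1×1 + 1×1 = 2; c[3] = 1×1 = 1 → [2, 3, 2, 1] ✓

[1, 1]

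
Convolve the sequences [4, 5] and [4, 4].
y[0] = 4×4 = 16; y[1] = 4×4 + 5×4 = 36; y[2] = 5×4 = 20

[16, 36, 20]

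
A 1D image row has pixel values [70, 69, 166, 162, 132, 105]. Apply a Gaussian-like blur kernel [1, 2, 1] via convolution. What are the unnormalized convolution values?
Convolve image row [70, 69, 166, 162, 132, 105] with kernel [1, 2, 1]: y[0] = 70×1 = 70; y[1] = 70×2 + 69×1 = 209; y[2] = 70×1 + 69×2 + 166×1 = 374; y[3] = 69×1 + 166×2 + 162×1 = 563; y[4] = 166×1 + 162×2 + 132×1 = 622; y[5] = 162×1 + 132×2 + 105×1 = 531; y[6] = 132×1 + 105×2 = 342; y[7] = 105×1 = 105 → [70, 209, 374, 563, 622, 531, 342, 105]. Normalization factor = sum(kernel) = 4.

[70, 209, 374, 563, 622, 531, 342, 105]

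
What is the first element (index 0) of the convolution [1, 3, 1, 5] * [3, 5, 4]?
Use y[k] = Σ_i a[i]·b[k-i] at k=0. y[0] = 1×3 = 3

3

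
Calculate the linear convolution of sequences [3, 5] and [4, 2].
y[0] = 3×4 = 12; y[1] = 3×2 + 5×4 = 26; y[2] = 5×2 = 10

[12, 26, 10]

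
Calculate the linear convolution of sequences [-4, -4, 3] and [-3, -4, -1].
y[0] = -4×-3 = 12; y[1] = -4×-4 + -4×-3 = 28; y[2] = -4×-1 + -4×-4 + 3×-3 = 11; y[3] = -4×-1 + 3×-4 = -8; y[4] = 3×-1 = -3

[12, 28, 11, -8, -3]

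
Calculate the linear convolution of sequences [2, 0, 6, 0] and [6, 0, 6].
y[0] = 2×6 = 12; y[1] = 2×0 + 0×6 = 0; y[2] = 2×6 + 0×0 + 6×6 = 48; y[3] = 0×6 + 6×0 + 0×6 = 0; y[4] = 6×6 + 0×0 = 36; y[5] = 0×6 = 0

[12, 0, 48, 0, 36, 0]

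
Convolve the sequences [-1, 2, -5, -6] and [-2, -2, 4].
y[0] = -1×-2 = 2; y[1] = -1×-2 + 2×-2 = -2; y[2] = -1×4 + 2×-2 + -5×-2 = 2; y[3] = 2×4 + -5×-2 + -6×-2 = 30; y[4] = -5×4 + -6×-2 = -8; y[5] = -6×4 = -24

[2, -2, 2, 30, -8, -24]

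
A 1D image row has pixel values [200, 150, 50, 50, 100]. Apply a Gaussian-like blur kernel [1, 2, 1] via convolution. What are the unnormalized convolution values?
Convolve image row [200, 150, 50, 50, 100] with kernel [1, 2, 1]: y[0] = 200×1 = 200; y[1] = 200×2 + 150×1 = 550; y[2] = 200×1 + 150×2 + 50×1 = 550; y[3] = 150×1 + 50×2 + 50×1 = 300; y[4] = 50×1 + 50×2 + 100×1 = 250; y[5] = 50×1 + 100×2 = 250; y[6] = 100×1 = 100 → [200, 550, 550, 300, 250, 250, 100]. Normalization factor = sum(kernel) = 4.

[200, 550, 550, 300, 250, 250, 100]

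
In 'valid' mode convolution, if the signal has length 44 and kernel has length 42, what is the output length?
'Valid' mode counts only positions where the kernel fully overlaps the signal: m - n + 1 = 44 - 42 + 1 = 3

3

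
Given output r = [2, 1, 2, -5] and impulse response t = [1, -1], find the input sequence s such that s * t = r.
Deconvolve r=[2, 1, 2, -5] by t=[1, -1]. Since t[0]=1, solve forward: s[0] = r[0] / 1 = 2; s[1] = (r[1] - 2×-1) / 1 = 3; s[2] = (r[2] - 3×-1) / 1 = 5. So s = [2, 3, 5]. Check by forward convolution: r[0] = 2×1 = 2; r[1] = 2×-1 + 3×1 = 1; r[2] = 3×-1 + 5×1 = 2; r[3] = 5×-1 = -5

[2, 3, 5]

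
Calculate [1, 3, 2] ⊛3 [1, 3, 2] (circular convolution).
Use y[k] = Σ_j a[j]·b[(k-j) mod 3]. y[0] = 1×1 + 3×2 + 2×3 = 13; y[1] = 1×3 + 3×1 + 2×2 = 10; y[2] = 1×2 + 3×3 + 2×1 = 13. Result: [13, 10, 13]

[13, 10, 13]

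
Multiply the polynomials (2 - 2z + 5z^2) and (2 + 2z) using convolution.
Ascending coefficients: a = [2, -2, 5], b = [2, 2]. c[0] = 2×2 = 4; c[1] = 2×2 + -2×2 = 0; c[2] = -2×2 + 5×2 = 6; c[3] = 5×2 = 10. Result coefficients: [4, 0, 6, 10] → 4 + 6z^2 + 10z^3

4 + 6z^2 + 10z^3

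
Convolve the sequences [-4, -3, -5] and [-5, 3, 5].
y[0] = -4×-5 = 20; y[1] = -4×3 + -3×-5 = 3; y[2] = -4×5 + -3×3 + -5×-5 = -4; y[3] = -3×5 + -5×3 = -30; y[4] = -5×5 = -25

[20, 3, -4, -30, -25]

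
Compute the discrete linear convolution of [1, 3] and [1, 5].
y[0] = 1×1 = 1; y[1] = 1×5 + 3×1 = 8; y[2] = 3×5 = 15

[1, 8, 15]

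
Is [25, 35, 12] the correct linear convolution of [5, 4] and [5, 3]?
Recompute linear convolution of [5, 4] and [5, 3]: y[0] = 5×5 = 25; y[1] = 5×3 + 4×5 = 35; y[2] = 4×3 = 12 → [25, 35, 12]. Given [25, 35, 12] matches, so answer: Yes

Yes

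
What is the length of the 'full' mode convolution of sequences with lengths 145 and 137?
Linear/full convolution length: m + n - 1 = 145 + 137 - 1 = 281

281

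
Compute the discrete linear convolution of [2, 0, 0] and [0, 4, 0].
y[0] = 2×0 = 0; y[1] = 2×4 + 0×0 = 8; y[2] = 2×0 + 0×4 + 0×0 = 0; y[3] = 0×0 + 0×4 = 0; y[4] = 0×0 = 0

[0, 8, 0, 0, 0]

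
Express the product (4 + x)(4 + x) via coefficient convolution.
Ascending coefficients: a = [4, 1], b = [4, 1]. c[0] = 4×4 = 16; c[1] = 4×1 + 1×4 = 8; c[2] = 1×1 = 1. Result coefficients: [16, 8, 1] → 16 + 8x + x^2

16 + 8x + x^2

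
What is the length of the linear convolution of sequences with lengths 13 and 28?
Linear/full convolution length: m + n - 1 = 13 + 28 - 1 = 40

40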